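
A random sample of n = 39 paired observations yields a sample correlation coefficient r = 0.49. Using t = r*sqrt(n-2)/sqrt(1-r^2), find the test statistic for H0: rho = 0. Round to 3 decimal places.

3.419

1 − r² = 1 − 0.2401 = 0.7599;  √(1−r²) = 0.871722
√(n−2) = √37 = 6.082763
t = r·√(n−2)/√(1−r²) = 0.49 · 6.082763 / 0.871722 = 3.419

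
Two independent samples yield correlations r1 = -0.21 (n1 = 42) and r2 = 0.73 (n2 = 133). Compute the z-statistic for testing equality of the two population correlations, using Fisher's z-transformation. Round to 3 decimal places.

z1 = atanh(-0.21) = -0.213171,  z2 = atanh(0.73) = 0.928727
SE = √(1/(n1−3) + 1/(n2−3)) = √(1/39 + 1/130) = √(0.0256410 + 0.0076923) = √0.0333333 = 0.182574
z = (z1 − z2)/SE = (-0.213171 − 0.928727) / 0.182574 = -1.141898 / 0.182574 = -6.254

-6.254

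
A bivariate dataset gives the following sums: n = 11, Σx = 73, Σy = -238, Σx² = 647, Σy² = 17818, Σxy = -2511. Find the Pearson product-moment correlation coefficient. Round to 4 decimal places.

-0.6492

Numerator: nΣxy − (Σx)(Σy) = 11·(-2511) − (73)(-238) = -10247
Denominator: √[(nΣx²−(Σx)²)(nΣy²−(Σy)²)]
  nΣx²−(Σx)² = 11·647 − 5329 = 1788;  nΣy²−(Σy)² = 11·17818 − 56644 = 139354
  √(1788·139354) = √249164952 = 15784.9597
r = -10247 / 15784.9597 = -0.6492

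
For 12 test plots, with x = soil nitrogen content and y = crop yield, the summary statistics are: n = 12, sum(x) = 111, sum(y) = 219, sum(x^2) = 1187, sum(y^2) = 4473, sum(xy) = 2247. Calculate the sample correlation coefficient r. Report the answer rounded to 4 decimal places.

0.8009

S_xy = nΣxy − ΣxΣy = 12·2247 − 111·219 = 26964 − 24309 = 2655
S_xx = nΣx² − (Σx)² = 12·1187 − 111² = 14244 − 12321 = 1923
S_yy = nΣy² − (Σy)² = 12·4473 − 219² = 53676 − 47961 = 5715
r = S_xy / √(S_xx·S_yy) = 2655 / √(1923·5715) = 2655 / √10989945 = 2655 / 3315.1086 = 0.8009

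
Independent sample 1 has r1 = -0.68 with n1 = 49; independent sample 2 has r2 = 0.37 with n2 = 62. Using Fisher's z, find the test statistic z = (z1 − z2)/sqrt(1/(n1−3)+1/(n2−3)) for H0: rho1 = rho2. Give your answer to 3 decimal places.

z1 = atanh(-0.68) = -0.829114,  z2 = atanh(0.37) = 0.388423
SE = √(1/(n1−3) + 1/(n2−3)) = √(1/46 + 1/59) = √(0.0217391 + 0.0169492) = √0.0386883 = 0.196693
z = (z1 − z2)/SE = (-0.829114 − 0.388423) / 0.196693 = -1.217537 / 0.196693 = -6.190

-6.190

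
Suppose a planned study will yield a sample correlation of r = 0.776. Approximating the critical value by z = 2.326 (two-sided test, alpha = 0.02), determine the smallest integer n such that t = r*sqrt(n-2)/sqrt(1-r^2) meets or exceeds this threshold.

Need r·√(n−2)/√(1−r²) ≥ 2.326
√(n−2) ≥ 2.326·√(1−0.602176) / 0.776 = 2.326·0.630733 / 0.776 = 1.8906
n−2 ≥ 3.5744  ⇒  n ≥ 5.5744
Smallest integer n = 6

6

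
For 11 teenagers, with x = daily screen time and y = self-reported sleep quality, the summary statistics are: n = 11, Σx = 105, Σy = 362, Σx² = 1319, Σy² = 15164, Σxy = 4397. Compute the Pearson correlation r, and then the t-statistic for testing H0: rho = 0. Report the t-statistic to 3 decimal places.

Numerator: nΣxy − (Σx)(Σy) = 11·4397 − (105)(362) = 10357
Denominator: √[(nΣx²−(Σx)²)(nΣy²−(Σy)²)]
  nΣx²−(Σx)² = 11·1319 − 11025 = 3484;  nΣy²−(Σy)² = 11·15164 − 131044 = 35760
  √(3484·35760) = √124587840 = 11161.8923
r = 10357 / 11161.8923 = 0.9279
t = r·√(n−2)/√(1−r²) = 0.9279·√9 / √(1−0.860998) = 2.783700 / 0.372830 = 7.466

7.466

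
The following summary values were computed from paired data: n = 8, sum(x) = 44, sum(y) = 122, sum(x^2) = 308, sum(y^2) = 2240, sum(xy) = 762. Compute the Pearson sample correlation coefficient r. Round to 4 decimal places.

S_xy = nΣxy − ΣxΣy = 8·762 − 44·122 = 6096 − 5368 = 728
S_xx = nΣx² − (Σx)² = 8·308 − 44² = 2464 − 1936 = 528
S_yy = nΣy² − (Σy)² = 8·2240 − 122² = 17920 − 14884 = 3036
r = S_xy / √(S_xx·S_yy) = 728 / √(528·3036) = 728 / √1603008 = 728 / 1266.0995 = 0.5750

0.5750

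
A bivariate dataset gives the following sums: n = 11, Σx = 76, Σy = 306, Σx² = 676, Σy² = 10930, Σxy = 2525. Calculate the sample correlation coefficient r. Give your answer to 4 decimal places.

0.6801

Numerator: nΣxy − (Σx)(Σy) = 11·2525 − (76)(306) = 4519
Denominator: √[(nΣx²−(Σx)²)(nΣy²−(Σy)²)]
  nΣx²−(Σx)² = 11·676 − 5776 = 1660;  nΣy²−(Σy)² = 11·10930 − 93636 = 26594
  √(1660·26594) = √44146040 = 6644.2486
r = 4519 / 6644.2486 = 0.6801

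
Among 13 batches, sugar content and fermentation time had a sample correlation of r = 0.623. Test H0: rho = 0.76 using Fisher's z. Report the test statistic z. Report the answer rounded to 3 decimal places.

-0.842

Fisher z: atanh(0.623) = 0.729893, atanh(0.76) = 0.996215
z = (z_r − z_0)·√(n−3) = (0.729893 − 0.996215)·√10 = -0.266322 · 3.162278 = -0.842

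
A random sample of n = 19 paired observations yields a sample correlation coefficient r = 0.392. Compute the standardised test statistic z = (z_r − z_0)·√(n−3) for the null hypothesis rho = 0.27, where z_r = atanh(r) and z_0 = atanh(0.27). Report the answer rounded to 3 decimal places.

0.549

Fisher z: atanh(0.392) = 0.414161, atanh(0.27) = 0.276864
z = (z_r − z_0)·√(n−3) = (0.414161 − 0.276864)·√16 = 0.137297 · 4.000000 = 0.549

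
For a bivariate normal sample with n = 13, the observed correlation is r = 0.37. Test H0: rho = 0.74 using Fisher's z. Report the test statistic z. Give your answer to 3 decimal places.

-1.777

Fisher z: atanh(0.37) = 0.388423, atanh(0.74) = 0.950479
z = (z_r − z_0)·√(n−3) = (0.388423 − 0.950479)·√10 = -0.562056 · 3.162278 = -1.777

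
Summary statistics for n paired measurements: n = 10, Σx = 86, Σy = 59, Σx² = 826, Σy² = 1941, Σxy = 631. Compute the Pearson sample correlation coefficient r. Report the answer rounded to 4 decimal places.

Numerator: nΣxy − (Σx)(Σy) = 10·631 − (86)(59) = 1236
Denominator: √[(nΣx²−(Σx)²)(nΣy²−(Σy)²)]
  nΣx²−(Σx)² = 10·826 − 7396 = 864;  nΣy²−(Σy)² = 10·1941 − 3481 = 15929
  √(864·15929) = √13762656 = 3709.8054
r = 1236 / 3709.8054 = 0.3332

0.3332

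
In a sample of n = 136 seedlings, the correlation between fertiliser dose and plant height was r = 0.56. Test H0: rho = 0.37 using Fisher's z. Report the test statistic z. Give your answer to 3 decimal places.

2.819

Fisher z: atanh(0.56) = 0.632833, atanh(0.37) = 0.388423
z = (z_r − z_0)·√(n−3) = (0.632833 − 0.388423)·√133 = 0.244410 · 11.532563 = 2.819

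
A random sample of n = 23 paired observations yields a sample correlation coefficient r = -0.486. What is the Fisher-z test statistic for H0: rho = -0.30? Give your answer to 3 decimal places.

-0.990

z_r = atanh(-0.486) = -0.530810,  z_0 = atanh(-0.30) = -0.309520
SE = 1/√(n−3) = 1/√20 = 0.223607
z = (z_r − z_0)/SE = (-0.530810 − (-0.309520)) / 0.223607 = -0.221290 / 0.223607 = -0.990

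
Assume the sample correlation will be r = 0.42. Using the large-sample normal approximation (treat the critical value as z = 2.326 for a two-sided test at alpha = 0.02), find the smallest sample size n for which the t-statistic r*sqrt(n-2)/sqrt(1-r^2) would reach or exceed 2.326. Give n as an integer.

r√(n−2)/√(1−r²) ≥ 2.326  ⇔  n−2 ≥ (2.326)²·(1−r²)/r²
(1−r²)/r² = (1−0.1764)/0.1764 = 4.6689
n ≥ 2 + 5.410276·4.6689 = 2 + 25.2600 = 27.2600
⌈27.2600⌉ = 28

28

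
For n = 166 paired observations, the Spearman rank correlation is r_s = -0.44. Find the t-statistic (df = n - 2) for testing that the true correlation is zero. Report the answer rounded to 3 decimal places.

-6.275

1 − r_s² = 1 − 0.1936 = 0.8064;  √(1−r_s²) = 0.897998
√(n−2) = √164 = 12.806248
t = r_s·√(n−2)/√(1−r_s²) = -0.44 · 12.806248 / 0.897998 = -6.275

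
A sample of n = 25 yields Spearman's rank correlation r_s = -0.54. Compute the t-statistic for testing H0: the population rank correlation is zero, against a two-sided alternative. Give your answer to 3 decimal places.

-3.077

t = r_s·√(n−2) / √(1−r_s²) with r_s = -0.54, n = 25
  = -0.54·√23 / √(1 − 0.2916)
  = -0.54·4.795832 / 0.841665
  = -2.589749 / 0.841665 = -3.077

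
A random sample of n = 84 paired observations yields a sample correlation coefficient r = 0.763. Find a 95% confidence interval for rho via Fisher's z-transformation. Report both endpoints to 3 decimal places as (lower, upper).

(0.656, 0.840)

Fisher z: z_r = atanh(r) = ½·ln((1+0.763)/(1−0.763)) = 1.003356
SE(z) = 1/√(n−3) = 1/√81 = 0.111111
95% ⇒ z* = 1.960; margin = 1.960·0.111111 = 0.217778
CI on z-scale: (0.785578, 1.221134)
Back-transform: tanh(0.785578) = 0.655897, tanh(1.221134) = 0.839988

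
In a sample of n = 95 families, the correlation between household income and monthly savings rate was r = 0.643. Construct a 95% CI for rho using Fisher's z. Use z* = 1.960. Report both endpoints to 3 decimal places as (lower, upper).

z_r = atanh(0.643) = 0.763272;  SE = 1/√(n−3) = 1/√92 = 0.104257
z-limits: 0.763272 ± 1.960·0.104257 = 0.763272 ± 0.204344 = [0.558928, 0.967616]
ρ-limits: (tanh 0.558928, tanh 0.967616) = (0.507, 0.748)

(0.507, 0.748)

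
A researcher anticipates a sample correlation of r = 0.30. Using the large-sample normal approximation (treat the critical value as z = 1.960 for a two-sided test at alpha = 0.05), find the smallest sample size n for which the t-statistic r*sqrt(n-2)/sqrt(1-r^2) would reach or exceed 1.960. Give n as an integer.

41

r√(n−2)/√(1−r²) ≥ 1.960  ⇔  n−2 ≥ (1.960)²·(1−r²)/r²
(1−r²)/r² = (1−0.0900)/0.0900 = 10.1111
n ≥ 2 + 3.8416·10.1111 = 2 + 38.8428 = 40.8428
⌈40.8428⌉ = 41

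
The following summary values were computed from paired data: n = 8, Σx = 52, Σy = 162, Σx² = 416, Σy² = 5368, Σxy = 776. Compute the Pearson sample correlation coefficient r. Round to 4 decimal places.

S_xy = nΣxy − ΣxΣy = 8·776 − 52·162 = 6208 − 8424 = -2216
S_xx = nΣx² − (Σx)² = 8·416 − 52² = 3328 − 2704 = 624
S_yy = nΣy² − (Σy)² = 8·5368 − 162² = 42944 − 26244 = 16700
r = S_xy / √(S_xx·S_yy) = -2216 / √(624·16700) = -2216 / √10420800 = -2216 / 3228.1264 = -0.6865

-0.6865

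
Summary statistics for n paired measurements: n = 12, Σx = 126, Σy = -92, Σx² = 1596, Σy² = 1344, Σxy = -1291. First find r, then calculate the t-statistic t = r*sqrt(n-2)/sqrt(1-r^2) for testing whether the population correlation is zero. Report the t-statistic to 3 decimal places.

-3.920

Numerator: nΣxy − (Σx)(Σy) = 12·(-1291) − (126)(-92) = -3900
Denominator: √[(nΣx²−(Σx)²)(nΣy²−(Σy)²)]
  nΣx²−(Σx)² = 12·1596 − 15876 = 3276;  nΣy²−(Σy)² = 12·1344 − 8464 = 7664
  √(3276·7664) = √25107264 = 5010.7149
r = -3900 / 5010.7149 = -0.7783
t = r·√(n−2)/√(1−r²) = -0.7783·√10 / √(1−0.605751) = -2.461201 / 0.627893 = -3.920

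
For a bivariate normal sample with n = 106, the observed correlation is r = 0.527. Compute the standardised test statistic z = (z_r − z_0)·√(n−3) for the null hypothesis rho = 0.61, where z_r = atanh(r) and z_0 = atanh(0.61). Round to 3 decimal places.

z_r = atanh(0.527) = 0.585982,  z_0 = atanh(0.61) = 0.708921
SE = 1/√(n−3) = 1/√103 = 0.098533
z = (z_r − z_0)/SE = (0.585982 − 0.708921) / 0.098533 = -0.122939 / 0.098533 = -1.248

-1.248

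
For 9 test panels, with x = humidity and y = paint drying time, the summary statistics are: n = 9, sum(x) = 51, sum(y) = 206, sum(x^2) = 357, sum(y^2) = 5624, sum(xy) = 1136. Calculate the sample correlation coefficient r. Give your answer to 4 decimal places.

Numerator: nΣxy − (Σx)(Σy) = 9·1136 − (51)(206) = -282
Denominator: √[(nΣx²−(Σx)²)(nΣy²−(Σy)²)]
  nΣx²−(Σx)² = 9·357 − 2601 = 612;  nΣy²−(Σy)² = 9·5624 − 42436 = 8180
  √(612·8180) = √5006160 = 2237.4450
r = -282 / 2237.4450 = -0.1260

-0.1260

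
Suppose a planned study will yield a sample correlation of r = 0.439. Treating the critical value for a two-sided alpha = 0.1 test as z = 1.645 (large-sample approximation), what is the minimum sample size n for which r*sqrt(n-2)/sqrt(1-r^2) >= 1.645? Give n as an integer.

14

Need r·√(n−2)/√(1−r²) ≥ 1.645
√(n−2) ≥ 1.645·√(1−0.192721) / 0.439 = 1.645·0.898487 / 0.439 = 3.3668
n−2 ≥ 11.3353  ⇒  n ≥ 13.3353
Smallest integer n = 14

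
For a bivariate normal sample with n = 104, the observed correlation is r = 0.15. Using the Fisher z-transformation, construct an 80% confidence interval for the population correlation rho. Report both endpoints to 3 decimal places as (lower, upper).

Fisher z: z_r = atanh(r) = ½·ln((1+0.15)/(1−0.15)) = 0.151140
SE(z) = 1/√(n−3) = 1/√101 = 0.099504
80% ⇒ z* = 1.282; margin = 1.282·0.099504 = 0.127564
CI on z-scale: (0.023576, 0.278704)
Back-transform: tanh(0.023576) = 0.023572, tanh(0.278704) = 0.271705

(0.024, 0.272)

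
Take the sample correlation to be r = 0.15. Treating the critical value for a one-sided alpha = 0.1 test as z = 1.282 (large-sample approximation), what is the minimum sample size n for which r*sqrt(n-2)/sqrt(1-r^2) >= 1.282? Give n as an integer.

Need r·√(n−2)/√(1−r²) ≥ 1.282
√(n−2) ≥ 1.282·√(1−0.0225) / 0.15 = 1.282·0.988686 / 0.15 = 8.4500
n−2 ≥ 71.4025  ⇒  n ≥ 73.4025
Smallest integer n = 74

74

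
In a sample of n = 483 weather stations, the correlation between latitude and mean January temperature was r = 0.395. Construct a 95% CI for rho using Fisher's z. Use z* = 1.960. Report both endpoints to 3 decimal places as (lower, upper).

z_r = atanh(0.395) = 0.417711;  SE = 1/√(n−3) = 1/√480 = 0.045644
z-limits: 0.417711 ± 1.960·0.045644 = 0.417711 ± 0.089462 = [0.328249, 0.507173]
ρ-limits: (tanh 0.328249, tanh 0.507173) = (0.317, 0.468)

(0.317, 0.468)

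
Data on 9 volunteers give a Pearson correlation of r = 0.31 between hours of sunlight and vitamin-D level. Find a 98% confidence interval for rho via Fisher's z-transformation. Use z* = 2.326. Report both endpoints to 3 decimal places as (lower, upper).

(-0.557, 0.854)

Fisher z: z_r = atanh(r) = ½·ln((1+0.31)/(1−0.31)) = 0.320545
SE(z) = 1/√(n−3) = 1/√6 = 0.408248
98% ⇒ z* = 2.326; margin = 2.326·0.408248 = 0.949585
CI on z-scale: (-0.629040, 1.270130)
Back-transform: tanh(-0.629040) = -0.557391, tanh(1.270130) = 0.853833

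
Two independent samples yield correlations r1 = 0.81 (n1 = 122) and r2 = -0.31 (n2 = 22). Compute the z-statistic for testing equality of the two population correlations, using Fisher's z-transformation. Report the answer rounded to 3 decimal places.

5.859

Fisher z-transforms: z1 = atanh(0.81) = 1.127029, z2 = atanh(-0.31) = -0.320545; difference d = 1.447574
Var(d) = 1/119 + 1/19 = 0.0084034 + 0.0526316 = 0.0610350
z = d/√Var(d) = 1.447574 / √0.0610350 = 1.447574 / 0.247053 = 5.859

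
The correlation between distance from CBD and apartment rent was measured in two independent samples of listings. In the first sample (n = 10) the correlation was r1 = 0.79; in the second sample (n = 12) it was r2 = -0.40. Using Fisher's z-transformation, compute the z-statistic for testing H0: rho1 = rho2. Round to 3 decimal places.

Fisher z-transforms: z1 = atanh(0.79) = 1.071432, z2 = atanh(-0.40) = -0.423649; difference d = 1.495081
Var(d) = 1/7 + 1/9 = 0.1428571 + 0.1111111 = 0.2539682
z = d/√Var(d) = 1.495081 / √0.2539682 = 1.495081 / 0.503953 = 2.967

2.967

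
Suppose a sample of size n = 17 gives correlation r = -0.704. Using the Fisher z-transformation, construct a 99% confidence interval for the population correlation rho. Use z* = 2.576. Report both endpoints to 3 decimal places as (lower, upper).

Fisher z: z_r = atanh(r) = ½·ln((1+(-0.704))/(1−(-0.704))) = -0.875187
SE(z) = 1/√(n−3) = 1/√14 = 0.267261
99% ⇒ z* = 2.576; margin = 2.576·0.267261 = 0.688464
CI on z-scale: (-1.563651, -0.186723)
Back-transform: tanh(-1.563651) = -0.916010, tanh(-0.186723) = -0.184583

(-0.916, -0.185)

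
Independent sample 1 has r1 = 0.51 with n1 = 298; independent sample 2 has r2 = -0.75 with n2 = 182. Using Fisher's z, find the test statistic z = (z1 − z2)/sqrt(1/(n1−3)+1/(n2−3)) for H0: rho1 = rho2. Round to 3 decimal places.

z1 = atanh(0.51) = 0.562730,  z2 = atanh(-0.75) = -0.972955
SE = √(1/(n1−3) + 1/(n2−3)) = √(1/295 + 1/179) = √(0.0033898 + 0.0055866) = √0.0089764 = 0.094744
z = (z1 − z2)/SE = (0.562730 − (-0.972955)) / 0.094744 = 1.535685 / 0.094744 = 16.209

16.209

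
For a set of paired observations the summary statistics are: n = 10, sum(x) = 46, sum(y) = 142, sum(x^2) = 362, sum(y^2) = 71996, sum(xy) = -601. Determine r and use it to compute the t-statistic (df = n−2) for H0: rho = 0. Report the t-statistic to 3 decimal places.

Numerator: nΣxy − (Σx)(Σy) = 10·(-601) − (46)(142) = -12542
Denominator: √[(nΣx²−(Σx)²)(nΣy²−(Σy)²)]
  nΣx²−(Σx)² = 10·362 − 2116 = 1504;  nΣy²−(Σy)² = 10·71996 − 20164 = 699796
  √(1504·699796) = √1052493184 = 32442.1513
r = -12542 / 32442.1513 = -0.3866
t = r·√(n−2)/√(1−r²) = -0.3866·√8 / √(1−0.149460) = -1.093470 / 0.922247 = -1.186

-1.186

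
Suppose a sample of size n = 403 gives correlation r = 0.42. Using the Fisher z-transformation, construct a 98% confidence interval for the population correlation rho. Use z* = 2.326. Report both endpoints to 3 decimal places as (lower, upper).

(0.320, 0.511)

Fisher z: z_r = atanh(r) = ½·ln((1+0.42)/(1−0.42)) = 0.447692
SE(z) = 1/√(n−3) = 1/√400 = 0.050000
98% ⇒ z* = 2.326; margin = 2.326·0.050000 = 0.116300
CI on z-scale: (0.331392, 0.563992)
Back-transform: tanh(0.331392) = 0.319771, tanh(0.563992) = 0.510933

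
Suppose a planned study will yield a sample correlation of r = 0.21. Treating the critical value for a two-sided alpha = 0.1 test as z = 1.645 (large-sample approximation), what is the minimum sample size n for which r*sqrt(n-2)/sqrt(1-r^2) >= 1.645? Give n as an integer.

61

Need r·√(n−2)/√(1−r²) ≥ 1.645
√(n−2) ≥ 1.645·√(1−0.0441) / 0.21 = 1.645·0.977701 / 0.21 = 7.6587
n−2 ≥ 58.6557  ⇒  n ≥ 60.6557
Smallest integer n = 61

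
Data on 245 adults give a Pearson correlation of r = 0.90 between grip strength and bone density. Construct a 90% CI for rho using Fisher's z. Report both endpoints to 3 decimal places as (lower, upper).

Fisher z: z_r = atanh(r) = ½·ln((1+0.90)/(1−0.90)) = 1.472219
SE(z) = 1/√(n−3) = 1/√242 = 0.064282
90% ⇒ z* = 1.645; margin = 1.645·0.064282 = 0.105744
CI on z-scale: (1.366475, 1.577963)
Back-transform: tanh(1.366475) = 0.877886, tanh(1.577963) = 0.918283

(0.878, 0.918)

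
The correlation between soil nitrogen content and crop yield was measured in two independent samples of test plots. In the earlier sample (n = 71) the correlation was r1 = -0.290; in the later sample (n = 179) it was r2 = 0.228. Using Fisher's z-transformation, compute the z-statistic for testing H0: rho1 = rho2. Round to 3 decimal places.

-3.716

z1 = atanh(-0.290) = -0.298566,  z2 = atanh(0.228) = 0.232079
SE = √(1/(n1−3) + 1/(n2−3)) = √(1/68 + 1/176) = √(0.0147059 + 0.0056818) = √0.0203877 = 0.142786
z = (z1 − z2)/SE = (-0.298566 − 0.232079) / 0.142786 = -0.530645 / 0.142786 = -3.716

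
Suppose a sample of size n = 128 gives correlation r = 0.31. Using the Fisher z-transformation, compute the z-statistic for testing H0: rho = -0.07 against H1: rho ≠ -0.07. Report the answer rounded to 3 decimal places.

Fisher z: atanh(0.31) = 0.320545, atanh(-0.07) = -0.070115
z = (z_r − z_0)·√(n−3) = (0.320545 − (-0.070115))·√125 = 0.390660 · 11.180340 = 4.368

4.368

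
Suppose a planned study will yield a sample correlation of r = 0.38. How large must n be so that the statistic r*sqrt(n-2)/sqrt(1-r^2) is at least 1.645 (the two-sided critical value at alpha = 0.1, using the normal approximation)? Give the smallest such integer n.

r√(n−2)/√(1−r²) ≥ 1.645  ⇔  n−2 ≥ (1.645)²·(1−r²)/r²
(1−r²)/r² = (1−0.1444)/0.1444 = 5.9252
n ≥ 2 + 2.706025·5.9252 = 2 + 16.0337 = 18.0337
⌈18.0337⌉ = 19

19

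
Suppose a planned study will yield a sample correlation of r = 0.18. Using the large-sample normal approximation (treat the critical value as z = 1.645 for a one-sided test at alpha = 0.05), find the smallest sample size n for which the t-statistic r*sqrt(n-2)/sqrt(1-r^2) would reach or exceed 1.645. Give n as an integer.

r√(n−2)/√(1−r²) ≥ 1.645  ⇔  n−2 ≥ (1.645)²·(1−r²)/r²
(1−r²)/r² = (1−0.0324)/0.0324 = 29.8642
n ≥ 2 + 2.706025·29.8642 = 2 + 80.8133 = 82.8133
⌈82.8133⌉ = 83

83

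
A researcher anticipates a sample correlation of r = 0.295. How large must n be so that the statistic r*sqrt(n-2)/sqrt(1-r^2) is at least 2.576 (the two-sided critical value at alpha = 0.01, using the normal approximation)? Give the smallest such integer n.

72

r√(n−2)/√(1−r²) ≥ 2.576  ⇔  n−2 ≥ (2.576)²·(1−r²)/r²
(1−r²)/r² = (1−0.087025)/0.087025 = 10.4910
n ≥ 2 + 6.635776·10.4910 = 2 + 69.6159 = 71.6159
⌈71.6159⌉ = 72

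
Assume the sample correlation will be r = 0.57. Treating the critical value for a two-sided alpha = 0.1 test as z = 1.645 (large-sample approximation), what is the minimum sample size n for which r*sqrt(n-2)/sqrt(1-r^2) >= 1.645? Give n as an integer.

8

r√(n−2)/√(1−r²) ≥ 1.645  ⇔  n−2 ≥ (1.645)²·(1−r²)/r²
(1−r²)/r² = (1−0.3249)/0.3249 = 2.0779
n ≥ 2 + 2.706025·2.0779 = 2 + 5.6228 = 7.6228
⌈7.6228⌉ = 8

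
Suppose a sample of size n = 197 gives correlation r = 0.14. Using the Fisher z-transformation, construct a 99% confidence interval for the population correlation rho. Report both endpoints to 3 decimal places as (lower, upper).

(-0.044, 0.315)

Fisher z: z_r = atanh(r) = ½·ln((1+0.14)/(1−0.14)) = 0.140926
SE(z) = 1/√(n−3) = 1/√194 = 0.071796
99% ⇒ z* = 2.576; margin = 2.576·0.071796 = 0.184946
CI on z-scale: (-0.044020, 0.325872)
Back-transform: tanh(-0.044020) = -0.043992, tanh(0.325872) = 0.314807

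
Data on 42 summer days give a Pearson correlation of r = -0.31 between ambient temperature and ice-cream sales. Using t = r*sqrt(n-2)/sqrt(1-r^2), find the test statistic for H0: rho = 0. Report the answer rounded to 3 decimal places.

-2.062

t = r·√(n−2) / √(1−r²) with r = -0.31, n = 42
  = -0.31·√40 / √(1 − 0.0961)
  = -0.31·6.324555 / 0.950737
  = -1.960612 / 0.950737 = -2.062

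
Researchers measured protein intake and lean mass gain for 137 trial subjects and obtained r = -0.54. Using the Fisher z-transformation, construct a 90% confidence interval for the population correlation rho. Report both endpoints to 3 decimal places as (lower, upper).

(-0.633, -0.432)

z_r = atanh(-0.54) = -0.604156;  SE = 1/√(n−3) = 1/√134 = 0.086387
z-limits: -0.604156 ± 1.645·0.086387 = -0.604156 ± 0.142107 = [-0.746263, -0.462049]
ρ-limits: (tanh -0.746263, tanh -0.462049) = (-0.633, -0.432)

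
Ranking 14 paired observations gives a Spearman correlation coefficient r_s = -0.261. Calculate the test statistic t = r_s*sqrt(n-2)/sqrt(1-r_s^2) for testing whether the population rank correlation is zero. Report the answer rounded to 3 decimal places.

-0.937

1 − r_s² = 1 − 0.068121 = 0.931879;  √(1−r_s²) = 0.965339
√(n−2) = √12 = 3.464102
t = r_s·√(n−2)/√(1−r_s²) = -0.261 · 3.464102 / 0.965339 = -0.937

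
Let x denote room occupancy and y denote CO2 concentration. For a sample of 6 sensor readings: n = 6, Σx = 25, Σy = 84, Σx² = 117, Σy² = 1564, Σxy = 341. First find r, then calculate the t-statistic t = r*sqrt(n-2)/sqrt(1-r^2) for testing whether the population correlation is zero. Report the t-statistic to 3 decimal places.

-0.257

Numerator: nΣxy − (Σx)(Σy) = 6·341 − (25)(84) = -54
Denominator: √[(nΣx²−(Σx)²)(nΣy²−(Σy)²)]
  nΣx²−(Σx)² = 6·117 − 625 = 77;  nΣy²−(Σy)² = 6·1564 − 7056 = 2328
  √(77·2328) = √179256 = 423.3863
r = -54 / 423.3863 = -0.1275
t = r·√(n−2)/√(1−r²) = -0.1275·√4 / √(1−0.016256) = -0.255000 / 0.991839 = -0.257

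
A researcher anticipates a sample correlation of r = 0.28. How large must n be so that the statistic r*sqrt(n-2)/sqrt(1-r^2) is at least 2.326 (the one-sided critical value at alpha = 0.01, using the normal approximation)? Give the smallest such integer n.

66

r√(n−2)/√(1−r²) ≥ 2.326  ⇔  n−2 ≥ (2.326)²·(1−r²)/r²
(1−r²)/r² = (1−0.0784)/0.0784 = 11.7551
n ≥ 2 + 5.410276·11.7551 = 2 + 63.5983 = 65.5983
⌈65.5983⌉ = 66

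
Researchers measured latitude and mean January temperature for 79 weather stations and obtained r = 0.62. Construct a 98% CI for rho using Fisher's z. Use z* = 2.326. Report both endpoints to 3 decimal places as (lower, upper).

(0.429, 0.758)

z_r = atanh(0.62) = 0.725005;  SE = 1/√(n−3) = 1/√76 = 0.114708
z-limits: 0.725005 ± 2.326·0.114708 = 0.725005 ± 0.266811 = [0.458194, 0.991816]
ρ-limits: (tanh 0.458194, tanh 0.991816) = (0.429, 0.758)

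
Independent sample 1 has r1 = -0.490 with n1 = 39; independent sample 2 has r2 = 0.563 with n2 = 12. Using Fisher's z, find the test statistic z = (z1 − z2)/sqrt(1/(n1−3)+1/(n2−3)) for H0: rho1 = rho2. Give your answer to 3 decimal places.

Fisher z-transforms: z1 = atanh(-0.490) = -0.536060, z2 = atanh(0.563) = 0.637215; difference d = -1.173275
Var(d) = 1/36 + 1/9 = 0.0277778 + 0.1111111 = 0.1388889
z = d/√Var(d) = -1.173275 / √0.1388889 = -1.173275 / 0.372678 = -3.148

-3.148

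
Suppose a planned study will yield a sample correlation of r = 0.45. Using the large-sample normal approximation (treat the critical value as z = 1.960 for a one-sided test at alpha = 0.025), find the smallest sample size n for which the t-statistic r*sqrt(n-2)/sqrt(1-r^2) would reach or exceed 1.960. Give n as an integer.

Need r·√(n−2)/√(1−r²) ≥ 1.960
√(n−2) ≥ 1.960·√(1−0.2025) / 0.45 = 1.960·0.893029 / 0.45 = 3.8896
n−2 ≥ 15.1290  ⇒  n ≥ 17.1290
Smallest integer n = 18

18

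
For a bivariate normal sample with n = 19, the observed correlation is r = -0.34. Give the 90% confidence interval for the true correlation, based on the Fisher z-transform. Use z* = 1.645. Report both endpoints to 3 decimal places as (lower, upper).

z_r = atanh(-0.34) = -0.354093;  SE = 1/√(n−3) = 1/√16 = 0.250000
z-limits: -0.354093 ± 1.645·0.250000 = -0.354093 ± 0.411250 = [-0.765343, 0.057157]
ρ-limits: (tanh -0.765343, tanh 0.057157) = (-0.644, 0.057)

(-0.644, 0.057)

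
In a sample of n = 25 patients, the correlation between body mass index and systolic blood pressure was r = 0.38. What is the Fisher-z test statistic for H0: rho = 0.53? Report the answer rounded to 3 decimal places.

Fisher z: atanh(0.38) = 0.400060, atanh(0.53) = 0.590145
z = (z_r − z_0)·√(n−3) = (0.400060 − 0.590145)·√22 = -0.190085 · 4.690416 = -0.892

-0.892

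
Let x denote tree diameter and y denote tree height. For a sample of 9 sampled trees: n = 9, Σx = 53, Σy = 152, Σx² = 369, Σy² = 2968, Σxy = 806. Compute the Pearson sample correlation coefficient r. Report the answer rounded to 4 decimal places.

S_xy = nΣxy − ΣxΣy = 9·806 − 53·152 = 7254 − 8056 = -802
S_xx = nΣx² − (Σx)² = 9·369 − 53² = 3321 − 2809 = 512
S_yy = nΣy² − (Σy)² = 9·2968 − 152² = 26712 − 23104 = 3608
r = S_xy / √(S_xx·S_yy) = -802 / √(512·3608) = -802 / √1847296 = -802 / 1359.1527 = -0.5901

-0.5901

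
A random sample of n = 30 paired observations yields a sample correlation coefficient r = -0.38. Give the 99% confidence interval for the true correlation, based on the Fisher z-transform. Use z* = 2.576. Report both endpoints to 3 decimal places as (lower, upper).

Fisher z: z_r = atanh(r) = ½·ln((1+(-0.38))/(1−(-0.38))) = -0.400060
SE(z) = 1/√(n−3) = 1/√27 = 0.192450
99% ⇒ z* = 2.576; margin = 2.576·0.192450 = 0.495751
CI on z-scale: (-0.895811, 0.095691)
Back-transform: tanh(-0.895811) = -0.714252, tanh(0.095691) = 0.095400

(-0.714, 0.095)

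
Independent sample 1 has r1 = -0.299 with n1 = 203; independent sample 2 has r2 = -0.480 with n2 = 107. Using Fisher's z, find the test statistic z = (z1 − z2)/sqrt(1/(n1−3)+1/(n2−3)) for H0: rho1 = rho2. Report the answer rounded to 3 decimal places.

1.775

z1 = atanh(-0.299) = -0.308421,  z2 = atanh(-0.480) = -0.522984
SE = √(1/(n1−3) + 1/(n2−3)) = √(1/200 + 1/104) = √(0.0050000 + 0.0096154) = √0.0146154 = 0.120894
z = (z1 − z2)/SE = (-0.308421 − (-0.522984)) / 0.120894 = 0.214563 / 0.120894 = 1.775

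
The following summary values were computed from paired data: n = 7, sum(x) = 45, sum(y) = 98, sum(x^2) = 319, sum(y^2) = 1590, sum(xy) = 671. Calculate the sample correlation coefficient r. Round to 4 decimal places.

0.5094

S_xy = nΣxy − ΣxΣy = 7·671 − 45·98 = 4697 − 4410 = 287
S_xx = nΣx² − (Σx)² = 7·319 − 45² = 2233 − 2025 = 208
S_yy = nΣy² − (Σy)² = 7·1590 − 98² = 11130 − 9604 = 1526
r = S_xy / √(S_xx·S_yy) = 287 / √(208·1526) = 287 / √317408 = 287 / 563.3897 = 0.5094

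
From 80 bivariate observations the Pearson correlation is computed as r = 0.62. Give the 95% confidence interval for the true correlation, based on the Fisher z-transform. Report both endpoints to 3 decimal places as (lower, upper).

(0.463, 0.739)

z_r = atanh(0.62) = 0.725005;  SE = 1/√(n−3) = 1/√77 = 0.113961
z-limits: 0.725005 ± 1.960·0.113961 = 0.725005 ± 0.223364 = [0.501641, 0.948369]
ρ-limits: (tanh 0.501641, tanh 0.948369) = (0.463, 0.739)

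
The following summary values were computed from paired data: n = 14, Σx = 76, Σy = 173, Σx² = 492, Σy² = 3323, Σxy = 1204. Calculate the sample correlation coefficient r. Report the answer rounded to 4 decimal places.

S_xy = nΣxy − ΣxΣy = 14·1204 − 76·173 = 16856 − 13148 = 3708
S_xx = nΣx² − (Σx)² = 14·492 − 76² = 6888 − 5776 = 1112
S_yy = nΣy² − (Σy)² = 14·3323 − 173² = 46522 − 29929 = 16593
r = S_xy / √(S_xx·S_yy) = 3708 / √(1112·16593) = 3708 / √18451416 = 3708 / 4295.5111 = 0.8632

0.8632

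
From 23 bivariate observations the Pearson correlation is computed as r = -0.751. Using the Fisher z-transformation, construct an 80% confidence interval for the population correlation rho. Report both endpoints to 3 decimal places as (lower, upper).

z_r = atanh(-0.751) = -0.975245;  SE = 1/√(n−3) = 1/√20 = 0.223607
z-limits: -0.975245 ± 1.282·0.223607 = -0.975245 ± 0.286664 = [-1.261909, -0.688581]
ρ-limits: (tanh -1.261909, tanh -0.688581) = (-0.852, -0.597)

(-0.852, -0.597)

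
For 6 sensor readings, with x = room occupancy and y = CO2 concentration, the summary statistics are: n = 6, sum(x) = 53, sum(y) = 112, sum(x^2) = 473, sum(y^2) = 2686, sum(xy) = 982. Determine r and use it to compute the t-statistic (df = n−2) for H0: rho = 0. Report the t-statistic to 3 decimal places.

Numerator: nΣxy − (Σx)(Σy) = 6·982 − (53)(112) = -44
Denominator: √[(nΣx²−(Σx)²)(nΣy²−(Σy)²)]
  nΣx²−(Σx)² = 6·473 − 2809 = 29;  nΣy²−(Σy)² = 6·2686 − 12544 = 3572
  √(29·3572) = √103588 = 321.8509
r = -44 / 321.8509 = -0.1367
t = r·√(n−2)/√(1−r²) = -0.1367·√4 / √(1−0.018687) = -0.273400 / 0.990612 = -0.276

-0.276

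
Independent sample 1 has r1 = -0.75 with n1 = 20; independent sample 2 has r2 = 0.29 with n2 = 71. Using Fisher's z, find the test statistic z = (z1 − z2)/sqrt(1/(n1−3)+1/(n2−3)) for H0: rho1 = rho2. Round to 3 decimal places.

Fisher z-transforms: z1 = atanh(-0.75) = -0.972955, z2 = atanh(0.29) = 0.298566; difference d = -1.271521
Var(d) = 1/17 + 1/68 = 0.0588235 + 0.0147059 = 0.0735294
z = d/√Var(d) = -1.271521 / √0.0735294 = -1.271521 / 0.271163 = -4.689

-4.689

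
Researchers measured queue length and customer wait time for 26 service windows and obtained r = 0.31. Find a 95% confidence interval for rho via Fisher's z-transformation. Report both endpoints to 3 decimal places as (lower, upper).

(-0.088, 0.623)

Fisher z: z_r = atanh(r) = ½·ln((1+0.31)/(1−0.31)) = 0.320545
SE(z) = 1/√(n−3) = 1/√23 = 0.208514
95% ⇒ z* = 1.960; margin = 1.960·0.208514 = 0.408687
CI on z-scale: (-0.088142, 0.729232)
Back-transform: tanh(-0.088142) = -0.087914, tanh(0.729232) = 0.622595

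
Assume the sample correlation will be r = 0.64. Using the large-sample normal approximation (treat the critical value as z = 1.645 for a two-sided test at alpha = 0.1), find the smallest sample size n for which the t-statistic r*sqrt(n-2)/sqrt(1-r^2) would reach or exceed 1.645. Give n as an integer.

Need r·√(n−2)/√(1−r²) ≥ 1.645
√(n−2) ≥ 1.645·√(1−0.4096) / 0.64 = 1.645·0.768375 / 0.64 = 1.9750
n−2 ≥ 3.9006  ⇒  n ≥ 5.9006
Smallest integer n = 6

6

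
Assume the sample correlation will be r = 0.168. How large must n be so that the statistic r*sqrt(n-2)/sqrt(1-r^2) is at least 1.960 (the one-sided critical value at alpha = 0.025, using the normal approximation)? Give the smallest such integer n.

135

r√(n−2)/√(1−r²) ≥ 1.960  ⇔  n−2 ≥ (1.960)²·(1−r²)/r²
(1−r²)/r² = (1−0.028224)/0.028224 = 34.4308
n ≥ 2 + 3.8416·34.4308 = 2 + 132.2694 = 134.2694
⌈134.2694⌉ = 135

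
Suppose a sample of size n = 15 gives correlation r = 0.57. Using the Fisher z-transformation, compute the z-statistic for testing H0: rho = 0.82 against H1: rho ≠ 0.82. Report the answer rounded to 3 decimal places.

z_r = atanh(0.57) = 0.647523,  z_0 = atanh(0.82) = 1.156817
SE = 1/√(n−3) = 1/√12 = 0.288675
z = (z_r − z_0)/SE = (0.647523 − 1.156817) / 0.288675 = -0.509294 / 0.288675 = -1.764

-1.764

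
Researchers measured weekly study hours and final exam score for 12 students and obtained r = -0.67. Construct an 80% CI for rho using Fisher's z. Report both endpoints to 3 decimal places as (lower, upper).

(-0.845, -0.366)

Fisher z: z_r = atanh(r) = ½·ln((1+(-0.67))/(1−(-0.67))) = -0.810743
SE(z) = 1/√(n−3) = 1/√9 = 0.333333
80% ⇒ z* = 1.282; margin = 1.282·0.333333 = 0.427333
CI on z-scale: (-1.238076, -0.383410)
Back-transform: tanh(-1.238076) = -0.844906, tanh(-0.383410) = -0.365665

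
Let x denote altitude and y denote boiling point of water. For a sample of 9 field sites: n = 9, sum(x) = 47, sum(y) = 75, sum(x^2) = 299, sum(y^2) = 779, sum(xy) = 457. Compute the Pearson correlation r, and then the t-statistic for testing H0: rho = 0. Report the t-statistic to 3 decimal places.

2.740

S_xy = nΣxy − ΣxΣy = 9·457 − 47·75 = 4113 − 3525 = 588
S_xx = nΣx² − (Σx)² = 9·299 − 47² = 2691 − 2209 = 482
S_yy = nΣy² − (Σy)² = 9·779 − 75² = 7011 − 5625 = 1386
r = S_xy / √(S_xx·S_yy) = 588 / √(482·1386) = 588 / √668052 = 588 / 817.3445 = 0.7194
t = r·√(n−2)/√(1−r²) = 0.7194·√7 / √(1−0.517536) = 1.903353 / 0.694596 = 2.740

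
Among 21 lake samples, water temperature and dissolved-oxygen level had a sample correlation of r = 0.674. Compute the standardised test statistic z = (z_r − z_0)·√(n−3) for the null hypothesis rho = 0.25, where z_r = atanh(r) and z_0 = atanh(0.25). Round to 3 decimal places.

2.387

Fisher z: atanh(0.674) = 0.818037, atanh(0.25) = 0.255413
z = (z_r − z_0)·√(n−3) = (0.818037 − 0.255413)·√18 = 0.562624 · 4.242641 = 2.387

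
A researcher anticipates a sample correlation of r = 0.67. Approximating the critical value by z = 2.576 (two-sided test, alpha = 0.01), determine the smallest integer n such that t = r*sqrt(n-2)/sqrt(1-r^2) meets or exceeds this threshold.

r√(n−2)/√(1−r²) ≥ 2.576  ⇔  n−2 ≥ (2.576)²·(1−r²)/r²
(1−r²)/r² = (1−0.4489)/0.4489 = 1.2277
n ≥ 2 + 6.635776·1.2277 = 2 + 8.1467 = 10.1467
⌈10.1467⌉ = 11

11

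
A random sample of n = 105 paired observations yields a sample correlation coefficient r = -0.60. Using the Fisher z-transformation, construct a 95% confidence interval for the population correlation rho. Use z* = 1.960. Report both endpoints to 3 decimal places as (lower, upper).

(-0.710, -0.461)

z_r = atanh(-0.60) = -0.693147;  SE = 1/√(n−3) = 1/√102 = 0.099015
z-limits: -0.693147 ± 1.960·0.099015 = -0.693147 ± 0.194069 = [-0.887216, -0.499078]
ρ-limits: (tanh -0.887216, tanh -0.499078) = (-0.710, -0.461)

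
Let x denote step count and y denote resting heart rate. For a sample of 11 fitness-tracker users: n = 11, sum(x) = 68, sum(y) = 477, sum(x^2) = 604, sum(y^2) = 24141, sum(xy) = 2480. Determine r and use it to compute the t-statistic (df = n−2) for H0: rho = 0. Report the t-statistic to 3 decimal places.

-2.183

Numerator: nΣxy − (Σx)(Σy) = 11·2480 − (68)(477) = -5156
Denominator: √[(nΣx²−(Σx)²)(nΣy²−(Σy)²)]
  nΣx²−(Σx)² = 11·604 − 4624 = 2020;  nΣy²−(Σy)² = 11·24141 − 227529 = 38022
  √(2020·38022) = √76804440 = 8763.8142
r = -5156 / 8763.8142 = -0.5883
t = r·√(n−2)/√(1−r²) = -0.5883·√9 / √(1−0.346097) = -1.764900 / 0.808643 = -2.183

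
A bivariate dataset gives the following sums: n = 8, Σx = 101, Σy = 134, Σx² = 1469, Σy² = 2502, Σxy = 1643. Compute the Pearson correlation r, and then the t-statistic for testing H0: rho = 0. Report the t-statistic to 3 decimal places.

S_xy = nΣxy − ΣxΣy = 8·1643 − 101·134 = 13144 − 13534 = -390
S_xx = nΣx² − (Σx)² = 8·1469 − 101² = 11752 − 10201 = 1551
S_yy = nΣy² − (Σy)² = 8·2502 − 134² = 20016 − 17956 = 2060
r = S_xy / √(S_xx·S_yy) = -390 / √(1551·2060) = -390 / √3195060 = -390 / 1787.4731 = -0.2182
t = r·√(n−2)/√(1−r²) = -0.2182·√6 / √(1−0.047611) = -0.534479 / 0.975904 = -0.548

-0.548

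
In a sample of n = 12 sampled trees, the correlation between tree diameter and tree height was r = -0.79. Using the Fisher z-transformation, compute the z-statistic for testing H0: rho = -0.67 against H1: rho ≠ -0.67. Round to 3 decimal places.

-0.782

Fisher z: atanh(-0.79) = -1.071432, atanh(-0.67) = -0.810743
z = (z_r − z_0)·√(n−3) = (-1.071432 − (-0.810743))·√9 = -0.260689 · 3.000000 = -0.782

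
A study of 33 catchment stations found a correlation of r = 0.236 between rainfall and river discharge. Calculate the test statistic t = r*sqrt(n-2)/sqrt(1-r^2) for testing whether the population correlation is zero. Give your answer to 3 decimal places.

t = r·√(n−2) / √(1−r²) with r = 0.236, n = 33
  = 0.236·√31 / √(1 − 0.055696)
  = 0.236·5.567764 / 0.971753
  = 1.313992 / 0.971753 = 1.352

1.352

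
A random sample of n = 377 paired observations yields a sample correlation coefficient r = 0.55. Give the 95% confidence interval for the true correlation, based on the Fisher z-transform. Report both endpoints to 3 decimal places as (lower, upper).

(0.475, 0.617)

Fisher z: z_r = atanh(r) = ½·ln((1+0.55)/(1−0.55)) = 0.618381
SE(z) = 1/√(n−3) = 1/√374 = 0.051709
95% ⇒ z* = 1.960; margin = 1.960·0.051709 = 0.101350
CI on z-scale: (0.517031, 0.719731)
Back-transform: tanh(0.517031) = 0.475405, tanh(0.719731) = 0.616743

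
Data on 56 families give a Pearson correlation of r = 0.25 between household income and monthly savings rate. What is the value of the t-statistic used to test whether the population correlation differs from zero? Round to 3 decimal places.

1.897

t = r·√(n−2) / √(1−r²) with r = 0.25, n = 56
  = 0.25·√54 / √(1 − 0.0625)
  = 0.25·7.348469 / 0.968246
  = 1.837117 / 0.968246 = 1.897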